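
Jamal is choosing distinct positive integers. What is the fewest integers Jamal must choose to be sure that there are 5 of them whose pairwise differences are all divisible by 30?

Integers whose pairwise differences are multiples of 30 are exactly those sharing a remainder mod 30. The 30 residue classes mod 30 are the pigeonholes.
With 120 integers one could put 4 in each residue class and have no class reach 5.
The 121st integer pushes some class to 5, so 30·4 + 1 = 121.

121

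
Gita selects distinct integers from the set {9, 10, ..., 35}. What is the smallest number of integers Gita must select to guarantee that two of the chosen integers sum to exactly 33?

20

Two chosen integers sum to 33 exactly when both halves of some pair {x, 33−x} with 9 ≤ x ≤ 33−x ≤ 24 are chosen — 8 such pairs.
The remaining 11 elements (those with no distinct partner in range) can never complete a 33-sum, so the worst case takes all of them and one from each pair: 11 + 8 = 19.
The 20th integer has to be the second member of some pair, so 19 + 1 = 20.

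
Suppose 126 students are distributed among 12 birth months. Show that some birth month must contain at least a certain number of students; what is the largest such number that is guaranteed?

The 12 birth months are the holes and the 126 students are the pigeons.
If every birth month held at most 10 students, the total would be at most 12 × 10 = 120, which is less than 126.
So some birth month holds at least ⌈126/12⌉ = 11 students.

11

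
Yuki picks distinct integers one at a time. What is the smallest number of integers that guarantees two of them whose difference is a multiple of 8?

Integers whose pairwise differences are multiples of 8 are exactly those sharing a remainder mod 8. Pigeonhole: the 8 residue classes mod 8 are the pigeonholes.
With 8 integers one could put 1 in each residue class and have no class reach 2.
The 9th integer pushes some class to 2, so 8·1 + 1 = 9.

9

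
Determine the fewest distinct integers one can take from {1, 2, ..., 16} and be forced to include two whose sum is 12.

A set avoiding the sum 12 can contain at most one of each pair {x, 12−x}, plus the 6 elements whose complement lies outside the range or equal to its own complement.
The integers 6, …, 16 (11 of them) are such a set: any two sum to at least 6+7 = 13 > 12.
By pigeonhole, any 12th integer completes one of the 5 pairs, so 12 choices force a sum of 12.

12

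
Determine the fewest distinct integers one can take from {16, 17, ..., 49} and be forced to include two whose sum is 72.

22

Group the elements by complementary pair {x, 72−x}: {23,49}, {24,48}, {25,47}, …, giving 13 two-element pairs; the single value 36 (it cannot pair with itself since the integers are distinct); and 7 integers whose partner 72−x falls outside [16,49].
By pigeonhole, treating each of those 21 groups as a pigeonhole, one can pick one integer per group — 21 integers — with no two summing to 72.
The 22nd integer lands in an occupied pair, forcing a sum of 72.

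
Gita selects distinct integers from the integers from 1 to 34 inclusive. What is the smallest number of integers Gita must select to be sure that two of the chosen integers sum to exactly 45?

23

Two chosen integers sum to 45 exactly when both halves of some pair {x, 45−x} with 11 ≤ x ≤ 45−x ≤ 34 are chosen — 12 such pairs.
The remaining 10 elements (those with no distinct partner in range) can never complete a 45-sum, so the worst case takes all of them and one from each pair: 10 + 12 = 22.
The 23rd integer has to be the second member of some pair, so 22 + 1 = 23.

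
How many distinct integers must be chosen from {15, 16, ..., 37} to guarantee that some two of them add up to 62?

A set avoiding the sum 62 can contain at most one of each pair {x, 62−x}, plus the 11 elements whose complement lies outside the range or equal to its own complement.
The integers 15, …, 31 (17 of them) are such a set: any two sum to at least 15+16 = 31 and at most 30+31 = 61 < 62.
By the pigeonhole principle, any 18th integer completes one of the 6 pairs, so 18 choices force a sum of 62.

18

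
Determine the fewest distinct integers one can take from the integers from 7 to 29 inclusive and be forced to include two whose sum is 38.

Group the elements by complementary pair {x, 38−x}: {9,29}, {10,28}, {11,27}, …, giving 10 two-element pairs; the single value 19 (it cannot pair with itself since the integers are distinct); and 2 integers whose partner 38−x falls outside [7,29].
Treating each of those 13 groups as a pigeonhole, one can pick one integer per group — 13 integers — with no two summing to 38.
The 14th integer lands in an occupied pair, forcing a sum of 38.

14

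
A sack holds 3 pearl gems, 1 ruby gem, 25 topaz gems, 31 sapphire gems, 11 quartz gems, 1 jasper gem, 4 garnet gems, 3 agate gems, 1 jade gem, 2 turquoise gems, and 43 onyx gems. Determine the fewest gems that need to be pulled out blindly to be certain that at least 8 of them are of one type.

44

The 11 types are the holes; the gems drawn are the pigeons.
To avoid 8 of any one type, the worst case takes at most 7 of each type, or every gem of a type that has fewer than 7.
That gives 3 + 1 + 7 + 7 + 7 + 1 + 4 + 3 + 1 + 2 + 7 = 43 gems with no type reaching 8.
The next gem forces some type to 8, so 43 + 1 = 44.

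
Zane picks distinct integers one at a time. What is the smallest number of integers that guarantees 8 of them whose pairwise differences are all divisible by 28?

Integers whose pairwise differences are multiples of 28 are exactly those sharing a remainder mod 28. By pigeonhole, the 28 residue classes mod 28 are the pigeonholes.
With 196 integers one could put 7 in each residue class and have no class reach 8.
The 197th integer pushes some class to 8, so 28·7 + 1 = 197.

197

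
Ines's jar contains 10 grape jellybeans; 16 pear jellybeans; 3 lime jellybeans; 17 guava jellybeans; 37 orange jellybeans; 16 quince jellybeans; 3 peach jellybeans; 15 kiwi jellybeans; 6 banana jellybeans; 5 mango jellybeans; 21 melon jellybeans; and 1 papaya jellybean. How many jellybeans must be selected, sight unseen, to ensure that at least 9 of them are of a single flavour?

By the pigeonhole principle, the 12 flavours are the holes; the jellybeans drawn are the pigeons.
To avoid 9 of any one flavour, the worst case takes at most 8 of each flavour, or every jellybean of a flavour that has fewer than 8.
That gives 8 + 8 + 3 + 8 + 8 + 8 + 3 + 8 + 6 + 5 + 8 + 1 = 74 jellybeans with no flavour reaching 9.
The next jellybean forces some flavour to 9, so 74 + 1 = 75.

75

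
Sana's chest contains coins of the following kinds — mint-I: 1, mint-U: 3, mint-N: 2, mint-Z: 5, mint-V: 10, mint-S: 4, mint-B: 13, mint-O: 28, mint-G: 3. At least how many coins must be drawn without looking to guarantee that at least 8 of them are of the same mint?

40

Put each drawn coin into a box by mint. The largest draw with every box below 8 takes min(count, 7) from each mint; mints with fewer than 7 contribute all they have.
Σ min(cᵢ, 7) = 1 + 3 + 2 + 5 + 7 + 4 + 7 + 7 + 3 = 39.
Draw number 39 + 1 = 40 must push one box to 8.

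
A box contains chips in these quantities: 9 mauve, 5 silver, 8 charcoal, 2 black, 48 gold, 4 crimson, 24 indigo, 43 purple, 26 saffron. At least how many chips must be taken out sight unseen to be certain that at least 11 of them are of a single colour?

69

Pigeonhole: the 9 colours are the holes; the chips drawn are the pigeons.
To avoid 11 of any one colour, the worst case takes at most 10 of each colour, or every chip of a colour that has fewer than 10.
That gives 9 + 5 + 8 + 2 + 10 + 4 + 10 + 10 + 10 = 68 chips with no colour reaching 11.
The next chip forces some colour to 11, so 68 + 1 = 69.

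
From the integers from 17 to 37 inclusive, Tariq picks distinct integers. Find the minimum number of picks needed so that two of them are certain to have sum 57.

13

Group the elements by complementary pair {x, 57−x}: {20,37}, {21,36}, {22,35}, …, giving 9 two-element pairs and 3 integers whose partner 57−x falls outside [17,37].
Treating each of those 12 groups as a pigeonhole, one can pick one integer per group — 12 integers — with no two summing to 57.
The 13th integer lands in an occupied pair, forcing a sum of 57.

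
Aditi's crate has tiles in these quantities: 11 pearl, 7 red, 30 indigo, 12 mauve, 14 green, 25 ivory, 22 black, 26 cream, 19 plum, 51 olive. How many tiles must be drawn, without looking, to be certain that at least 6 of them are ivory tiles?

198

In the worst case for collecting ivory tiles, every non-ivory tile comes out first.
There are 11 + 7 + 30 + 12 + 14 + 22 + 26 + 19 + 51 = 192 non-ivory tiles altogether.
After those, each further tile must be ivory, so 192 + 6 = 198 draws guarantee 6 ivory tiles.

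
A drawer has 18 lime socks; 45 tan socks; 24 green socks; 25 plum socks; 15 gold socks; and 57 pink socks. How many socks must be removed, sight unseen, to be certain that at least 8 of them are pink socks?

In the worst case for collecting pink socks, every non-pink sock comes out first.
There are 18 + 45 + 24 + 25 + 15 = 127 non-pink socks altogether.
After those, each further sock must be pink, so 127 + 8 = 135 draws guarantee 8 pink socks.

135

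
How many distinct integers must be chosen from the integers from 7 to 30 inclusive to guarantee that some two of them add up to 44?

17

Two chosen integers sum to 44 exactly when both halves of some pair {x, 44−x} with 14 ≤ x ≤ 44−x ≤ 30 are chosen — 8 such pairs.
The remaining 8 elements (those with no distinct partner in range) can never complete a 44-sum, so the worst case takes all of them and one from each pair: 8 + 8 = 16.
By pigeonhole, the 17th integer has to be the second member of some pair, so 16 + 1 = 17.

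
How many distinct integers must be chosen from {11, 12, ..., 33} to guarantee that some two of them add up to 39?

15

Group the elements by complementary pair {x, 39−x}: {11,28}, {12,27}, {13,26}, …, giving 9 two-element pairs and 5 integers whose partner 39−x falls outside [11,33].
By the pigeonhole principle, treating each of those 14 groups as a pigeonhole, one can pick one integer per group — 14 integers — with no two summing to 39.
The 15th integer lands in an occupied pair, forcing a sum of 39.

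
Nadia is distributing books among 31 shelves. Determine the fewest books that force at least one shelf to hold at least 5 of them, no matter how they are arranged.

With 124 books one could put exactly 4 in each of the 31 shelves, and no shelf would reach 5.
One more book must land in a shelf that already has 4, giving it 5.
So 31 × 4 + 1 = 125 books are required.

125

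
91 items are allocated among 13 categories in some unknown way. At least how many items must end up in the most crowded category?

The 13 categories are the holes and the 91 items are the pigeons.
If every category held at most 6 items, the total would be at most 13 × 6 = 78, which is less than 91.
So some category holds at least ⌈91/13⌉ = 7 items.

7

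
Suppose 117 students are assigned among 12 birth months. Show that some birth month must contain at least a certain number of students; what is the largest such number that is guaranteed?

10

By the pigeonhole principle, the 12 birth months are the holes and the 117 students are the pigeons.
If every birth month held at most 9 students, the total would be at most 12 × 9 = 108, which is less than 117.
So some birth month holds at least ⌈117/12⌉ = 10 students.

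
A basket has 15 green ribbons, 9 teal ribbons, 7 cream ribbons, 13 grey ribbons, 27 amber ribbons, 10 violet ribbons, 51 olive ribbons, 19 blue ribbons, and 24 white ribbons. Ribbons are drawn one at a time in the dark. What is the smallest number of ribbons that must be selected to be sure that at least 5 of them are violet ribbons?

170

In the worst case for collecting violet ribbons, every non-violet ribbon comes out first.
There are 15 + 9 + 7 + 13 + 27 + 51 + 19 + 24 = 165 non-violet ribbons altogether.
After those, each further ribbon must be violet, so 165 + 5 = 170 draws guarantee 5 violet ribbons.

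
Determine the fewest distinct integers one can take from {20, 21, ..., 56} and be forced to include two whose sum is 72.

Group the elements by complementary pair {x, 72−x}: {20,52}, {21,51}, {22,50}, …, giving 16 two-element pairs; the single value 36 (it cannot pair with itself since the integers are distinct); and 4 integers whose partner 72−x falls outside [20,56].
By the pigeonhole principle, treating each of those 21 groups as a pigeonhole, one can pick one integer per group — 21 integers — with no two summing to 72.
The 22nd integer lands in an occupied pair, forcing a sum of 72.

22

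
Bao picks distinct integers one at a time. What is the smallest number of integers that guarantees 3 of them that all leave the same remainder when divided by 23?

Pigeonhole: the 23 residue classes mod 23 are the pigeonholes.
With 46 integers one could put 2 in each residue class and have no class reach 3.
The 47th integer pushes some class to 3, so 23·2 + 1 = 47.

47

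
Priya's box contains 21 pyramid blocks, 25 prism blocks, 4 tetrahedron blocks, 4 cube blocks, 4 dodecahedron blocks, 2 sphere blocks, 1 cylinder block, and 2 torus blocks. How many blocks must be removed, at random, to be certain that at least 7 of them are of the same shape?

By the pigeonhole principle, the 8 shapes are the holes; the blocks drawn are the pigeons.
To avoid 7 of any one shape, the worst case takes at most 6 of each shape, or every block of a shape that has fewer than 6.
That gives 6 + 6 + 4 + 4 + 4 + 2 + 1 + 2 = 29 blocks with no shape reaching 7.
The next block forces some shape to 7, so 29 + 1 = 30.

30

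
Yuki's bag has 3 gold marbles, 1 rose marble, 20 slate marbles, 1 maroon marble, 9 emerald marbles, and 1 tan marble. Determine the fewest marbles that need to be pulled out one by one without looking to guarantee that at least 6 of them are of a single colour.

17

An adversary could hand out at most 5 marbles per colour (4 colours run out sooner): 3 + 1 + 5 + 1 + 5 + 1 = 16 marbles and still no colour has 6.
By the pigeonhole principle, one more marble lands in a colour already at 5, so 17 draws are enough and 16 are not.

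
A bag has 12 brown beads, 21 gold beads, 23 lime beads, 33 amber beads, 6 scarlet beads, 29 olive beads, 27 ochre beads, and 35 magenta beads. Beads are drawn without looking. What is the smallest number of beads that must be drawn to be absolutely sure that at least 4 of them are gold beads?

In the worst case for collecting gold beads, every non-gold bead comes out first.
There are 12 + 23 + 33 + 6 + 29 + 27 + 35 = 165 non-gold beads altogether.
After those, each further bead must be gold, so 165 + 4 = 169 draws guarantee 4 gold beads.

169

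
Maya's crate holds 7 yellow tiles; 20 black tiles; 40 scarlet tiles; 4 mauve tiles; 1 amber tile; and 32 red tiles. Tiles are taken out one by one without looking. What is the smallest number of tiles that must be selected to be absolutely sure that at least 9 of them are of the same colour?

37

The 6 colours are the holes; the tiles drawn are the pigeons.
To avoid 9 of any one colour, the worst case takes at most 8 of each colour, or every tile of a colour that has fewer than 8.
That gives 7 + 8 + 8 + 4 + 1 + 8 = 36 tiles with no colour reaching 9.
The next tile forces some colour to 9, so 36 + 1 = 37.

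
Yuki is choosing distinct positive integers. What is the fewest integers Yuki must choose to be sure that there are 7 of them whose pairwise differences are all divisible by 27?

163

Integers whose pairwise differences are multiples of 27 are exactly those sharing a remainder mod 27. The 27 residue classes mod 27 are the pigeonholes.
With 162 integers one could put 6 in each residue class and have no class reach 7.
The 163rd integer pushes some class to 7, so 27·6 + 1 = 163.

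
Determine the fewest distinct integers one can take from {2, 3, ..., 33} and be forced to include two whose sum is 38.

19

Two chosen integers sum to 38 exactly when both halves of some pair {x, 38−x} with 5 ≤ x ≤ 38−x ≤ 33 are chosen — 14 such pairs.
The remaining 4 elements (those with no distinct partner in range) can never complete a 38-sum, so the worst case takes all of them and one from each pair: 4 + 14 = 18.
Pigeonhole: the 19th integer has to be the second member of some pair, so 18 + 1 = 19.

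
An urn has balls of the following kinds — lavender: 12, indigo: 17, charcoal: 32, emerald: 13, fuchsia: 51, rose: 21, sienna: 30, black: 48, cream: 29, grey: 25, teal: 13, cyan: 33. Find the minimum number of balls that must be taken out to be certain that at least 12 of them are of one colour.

By the pigeonhole principle, the 12 colours are the holes; the balls drawn are the pigeons.
To avoid 12 of any one colour, the worst case takes at most 11 of each colour.
That gives 11 + 11 + 11 + 11 + 11 + 11 + 11 + 11 + 11 + 11 + 11 + 11 = 132 balls with no colour reaching 12.
The next ball forces some colour to 12, so 132 + 1 = 133.

133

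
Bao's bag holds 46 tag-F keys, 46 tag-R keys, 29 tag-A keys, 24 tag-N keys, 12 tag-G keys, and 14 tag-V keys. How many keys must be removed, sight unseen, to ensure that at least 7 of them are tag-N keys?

In the worst case for collecting tag-N keys, every non-tag-N key comes out first.
There are 46 + 46 + 29 + 12 + 14 = 147 non-tag-N keys altogether.
After those, each further key must be tag-N, so 147 + 7 = 154 draws guarantee 7 tag-N keys.

154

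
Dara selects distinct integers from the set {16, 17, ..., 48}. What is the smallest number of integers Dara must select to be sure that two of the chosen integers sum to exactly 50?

A set avoiding the sum 50 can contain at most one of each pair {x, 50−x}, plus the 15 elements whose complement lies outside the range or equal to its own complement.
The integers 25, …, 48 (24 of them) are such a set: any two sum to at least 25+26 = 51 > 50.
Any 25th integer completes one of the 9 pairs, so 25 choices force a sum of 50.

25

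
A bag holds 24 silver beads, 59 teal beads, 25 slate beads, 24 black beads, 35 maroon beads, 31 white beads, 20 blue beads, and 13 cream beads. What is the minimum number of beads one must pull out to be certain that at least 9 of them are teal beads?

In the worst case for collecting teal beads, every non-teal bead comes out first.
There are 24 + 25 + 24 + 35 + 31 + 20 + 13 = 172 non-teal beads altogether.
After those, each further bead must be teal, so 172 + 9 = 181 draws guarantee 9 teal beads.

181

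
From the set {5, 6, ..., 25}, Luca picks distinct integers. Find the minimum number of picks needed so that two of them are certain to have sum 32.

13

A set avoiding the sum 32 can contain at most one of each pair {x, 32−x}, plus the 3 elements whose complement lies outside the range or equal to its own complement.
The integers 5, …, 16 (12 of them) are such a set: any two sum to at least 5+6 = 11 and at most 15+16 = 31 < 32.
By pigeonhole, any 13th integer completes one of the 9 pairs, so 13 choices force a sum of 32.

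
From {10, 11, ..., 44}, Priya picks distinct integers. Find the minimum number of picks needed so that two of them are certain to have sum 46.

Group the elements by complementary pair {x, 46−x}: {10,36}, {11,35}, {12,34}, …, giving 13 two-element pairs, the single value 23 (it cannot pair with itself since the integers are distinct), and 8 integers whose partner 46−x falls outside [10,44].
Pigeonhole: treating each of those 22 groups as a pigeonhole, one can pick one integer per group — 22 integers — with no two summing to 46.
The 23rd integer lands in an occupied pair, forcing a sum of 46.

23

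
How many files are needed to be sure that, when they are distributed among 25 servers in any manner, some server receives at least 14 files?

326

With 325 files one could put exactly 13 in each of the 25 servers, and no server would reach 14.
Pigeonhole: one more file must land in a server that already has 13, giving it 14.
So 25 × 13 + 1 = 326 files are required.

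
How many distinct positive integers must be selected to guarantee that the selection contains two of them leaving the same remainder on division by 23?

Pigeonhole: the 23 residue classes mod 23 are the pigeonholes.
With 23 integers one could put 1 in each residue class and have no class reach 2.
The 24th integer pushes some class to 2, so 23·1 + 1 = 24.

24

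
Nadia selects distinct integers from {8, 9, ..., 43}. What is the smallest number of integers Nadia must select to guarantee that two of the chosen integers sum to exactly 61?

A set avoiding the sum 61 can contain at most one of each pair {x, 61−x}, plus the 10 elements whose complement lies outside the range.
The integers 8, …, 30 (23 of them) are such a set: any two sum to at least 8+9 = 17 and at most 29+30 = 59 < 61.
Pigeonhole: any 24th integer completes one of the 13 pairs, so 24 choices force a sum of 61.

24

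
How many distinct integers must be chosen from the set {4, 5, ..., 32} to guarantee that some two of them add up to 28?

20

A set avoiding the sum 28 can contain at most one of each pair {x, 28−x}, plus the 9 elements whose complement lies outside the range or equal to its own complement.
The integers 14, …, 32 (19 of them) are such a set: any two sum to at least 14+15 = 29 > 28.
By pigeonhole, any 20th integer completes one of the 10 pairs, so 20 choices force a sum of 28.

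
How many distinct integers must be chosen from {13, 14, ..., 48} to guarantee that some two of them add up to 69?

A set avoiding the sum 69 can contain at most one of each pair {x, 69−x}, plus the 8 elements whose complement lies outside the range.
The integers 13, …, 34 (22 of them) are such a set: any two sum to at least 13+14 = 27 and at most 33+34 = 67 < 69.
Pigeonhole: any 23rd integer completes one of the 14 pairs, so 23 choices force a sum of 69.

23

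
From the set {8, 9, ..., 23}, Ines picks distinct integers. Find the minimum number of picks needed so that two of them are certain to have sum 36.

Two chosen integers sum to 36 exactly when both halves of some pair {x, 36−x} with 13 ≤ x ≤ 36−x ≤ 23 are chosen — 5 such pairs.
The remaining 6 elements (those with no distinct partner in range) can never complete a 36-sum, so the worst case takes all of them and one from each pair: 6 + 5 = 11.
By pigeonhole, the 12th integer has to be the second member of some pair, so 11 + 1 = 12.

12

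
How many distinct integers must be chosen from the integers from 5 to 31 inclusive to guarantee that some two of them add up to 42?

Two chosen integers sum to 42 exactly when both halves of some pair {x, 42−x} with 11 ≤ x ≤ 42−x ≤ 31 are chosen — 10 such pairs.
The remaining 7 elements (those with no distinct partner in range) can never complete a 42-sum, so the worst case takes all of them and one from each pair: 7 + 10 = 17.
By the pigeonhole principle, the 18th integer has to be the second member of some pair, so 17 + 1 = 18.

18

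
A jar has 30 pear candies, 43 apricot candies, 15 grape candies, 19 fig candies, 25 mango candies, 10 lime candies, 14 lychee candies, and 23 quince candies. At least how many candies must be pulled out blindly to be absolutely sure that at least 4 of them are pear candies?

153

In the worst case for collecting pear candies, every non-pear candy comes out first.
There are 43 + 15 + 19 + 25 + 10 + 14 + 23 = 149 non-pear candies altogether.
After those, each further candy must be pear, so 149 + 4 = 153 draws guarantee 4 pear candies.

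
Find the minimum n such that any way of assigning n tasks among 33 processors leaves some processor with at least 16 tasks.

With 495 tasks one could put exactly 15 in each of the 33 processors, and no processor would reach 16.
One more task must land in a processor that already has 15, giving it 16.
So 33 × 15 + 1 = 496 tasks are required.

496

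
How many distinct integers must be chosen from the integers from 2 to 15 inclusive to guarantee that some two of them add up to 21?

Two chosen integers sum to 21 exactly when both halves of some pair {x, 21−x} with 6 ≤ x ≤ 21−x ≤ 15 are chosen — 5 such pairs.
The remaining 4 elements (those with no distinct partner in range) can never complete a 21-sum, so the worst case takes all of them and one from each pair: 4 + 5 = 9.
By the pigeonhole principle, the 10th integer has to be the second member of some pair, so 9 + 1 = 10.

10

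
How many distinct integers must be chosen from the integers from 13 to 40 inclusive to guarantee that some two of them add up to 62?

20

A set avoiding the sum 62 can contain at most one of each pair {x, 62−x}, plus the 10 elements whose complement lies outside the range or equal to its own complement.
The integers 13, …, 31 (19 of them) are such a set: any two sum to at least 13+14 = 27 and at most 30+31 = 61 < 62.
Any 20th integer completes one of the 9 pairs, so 20 choices force a sum of 62.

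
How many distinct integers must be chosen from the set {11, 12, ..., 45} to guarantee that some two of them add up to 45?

24

Group the elements by complementary pair {x, 45−x}: {11,34}, {12,33}, {13,32}, …, giving 12 two-element pairs and 11 integers whose partner 45−x falls outside [11,45].
By the pigeonhole principle, treating each of those 23 groups as a pigeonhole, one can pick one integer per group — 23 integers — with no two summing to 45.
The 24th integer lands in an occupied pair, forcing a sum of 45.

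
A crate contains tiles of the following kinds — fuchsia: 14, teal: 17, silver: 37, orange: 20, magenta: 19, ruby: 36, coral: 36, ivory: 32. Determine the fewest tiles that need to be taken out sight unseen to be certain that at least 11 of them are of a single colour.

Pigeonhole: put each drawn tile into a box by colour. The largest draw with every box below 11 takes min(count, 10) from each colour.
Σ min(cᵢ, 10) = 10 + 10 + 10 + 10 + 10 + 10 + 10 + 10 = 80.
Draw number 80 + 1 = 81 must push one box to 11.

81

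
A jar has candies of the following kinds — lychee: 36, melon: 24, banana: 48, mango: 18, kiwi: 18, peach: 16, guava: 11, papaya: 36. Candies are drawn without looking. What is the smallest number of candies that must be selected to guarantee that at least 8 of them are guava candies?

204

In the worst case for collecting guava candies, every non-guava candy comes out first.
There are 36 + 24 + 48 + 18 + 18 + 16 + 36 = 196 non-guava candies altogether.
After those, each further candy must be guava, so 196 + 8 = 204 draws guarantee 8 guava candies.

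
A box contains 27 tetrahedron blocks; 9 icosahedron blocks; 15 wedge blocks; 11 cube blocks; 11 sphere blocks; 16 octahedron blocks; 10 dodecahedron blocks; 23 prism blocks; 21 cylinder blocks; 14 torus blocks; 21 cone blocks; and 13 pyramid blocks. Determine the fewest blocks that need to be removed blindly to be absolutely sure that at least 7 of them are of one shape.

73

An adversary could hand out at most 6 blocks per shape: 6 + 6 + 6 + 6 + 6 + 6 + 6 + 6 + 6 + 6 + 6 + 6 = 72 blocks and still no shape has 7.
By the pigeonhole principle, one more block lands in a shape already at 6, so 73 draws are enough and 72 are not.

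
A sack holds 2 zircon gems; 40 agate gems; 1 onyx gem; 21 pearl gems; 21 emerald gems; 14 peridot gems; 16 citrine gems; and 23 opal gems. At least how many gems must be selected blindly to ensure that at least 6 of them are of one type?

34

An adversary could hand out at most 5 gems per type (zircon, onyx run out sooner): 2 + 5 + 1 + 5 + 5 + 5 + 5 + 5 = 33 gems and still no type has 6.
One more gem lands in a type already at 5, so 34 draws are enough and 33 are not.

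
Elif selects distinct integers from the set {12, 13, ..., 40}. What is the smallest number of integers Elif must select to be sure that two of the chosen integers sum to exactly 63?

Group the elements by complementary pair {x, 63−x}: {23,40}, {24,39}, {25,38}, …, giving 9 two-element pairs and 11 integers whose partner 63−x falls outside [12,40].
By the pigeonhole principle, treating each of those 20 groups as a pigeonhole, one can pick one integer per group — 20 integers — with no two summing to 63.
The 21st integer lands in an occupied pair, forcing a sum of 63.

21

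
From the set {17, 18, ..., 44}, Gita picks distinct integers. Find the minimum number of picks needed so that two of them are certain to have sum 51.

20

Group the elements by complementary pair {x, 51−x}: {17,34}, {18,33}, {19,32}, …, giving 9 two-element pairs and 10 integers whose partner 51−x falls outside [17,44].
By the pigeonhole principle, treating each of those 19 groups as a pigeonhole, one can pick one integer per group — 19 integers — with no two summing to 51.
The 20th integer lands in an occupied pair, forcing a sum of 51.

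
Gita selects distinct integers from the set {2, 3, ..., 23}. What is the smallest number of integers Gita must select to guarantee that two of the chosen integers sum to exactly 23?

A set avoiding the sum 23 can contain at most one of each pair {x, 23−x}, plus the 2 elements whose complement lies outside the range.
The integers 12, …, 23 (12 of them) are such a set: any two sum to at least 12+13 = 25 > 23.
Any 13th integer completes one of the 10 pairs, so 13 choices force a sum of 23.

13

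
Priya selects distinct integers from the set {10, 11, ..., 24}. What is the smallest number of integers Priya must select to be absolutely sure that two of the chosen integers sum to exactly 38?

Group the elements by complementary pair {x, 38−x}: {14,24}, {15,23}, {16,22}, …, giving 5 two-element pairs, the single value 19 (it cannot pair with itself since the integers are distinct), and 4 integers whose partner 38−x falls outside [10,24].
Treating each of those 10 groups as a pigeonhole, one can pick one integer per group — 10 integers — with no two summing to 38.
The 11th integer lands in an occupied pair, forcing a sum of 38.

11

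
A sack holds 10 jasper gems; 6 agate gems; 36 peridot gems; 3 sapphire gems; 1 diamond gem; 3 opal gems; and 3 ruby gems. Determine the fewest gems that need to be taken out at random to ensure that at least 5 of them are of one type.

The 7 types are the holes; the gems drawn are the pigeons.
To avoid 5 of any one type, the worst case takes at most 4 of each type, or every gem of a type that has fewer than 4.
That gives 4 + 4 + 4 + 3 + 1 + 3 + 3 = 22 gems with no type reaching 5.
The next gem forces some type to 5, so 22 + 1 = 23.

23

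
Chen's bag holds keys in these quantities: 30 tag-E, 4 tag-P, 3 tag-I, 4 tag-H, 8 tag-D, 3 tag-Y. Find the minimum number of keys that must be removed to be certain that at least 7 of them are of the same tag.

An adversary could hand out at most 6 keys per tag (4 tags run out sooner): 6 + 4 + 3 + 4 + 6 + 3 = 26 keys and still no tag has 7.
By pigeonhole, one more key lands in a tag already at 6, so 27 draws are enough and 26 are not.

27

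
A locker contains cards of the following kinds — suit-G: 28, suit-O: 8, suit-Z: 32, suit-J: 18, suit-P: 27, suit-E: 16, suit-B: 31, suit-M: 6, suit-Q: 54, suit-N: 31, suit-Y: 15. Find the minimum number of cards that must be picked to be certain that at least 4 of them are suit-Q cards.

In the worst case for collecting suit-Q cards, every non-suit-Q card comes out first.
There are 28 + 8 + 32 + 18 + 27 + 16 + 31 + 6 + 31 + 15 = 212 non-suit-Q cards altogether.
After those, each further card must be suit-Q, so 212 + 4 = 216 draws guarantee 4 suit-Q cards.

216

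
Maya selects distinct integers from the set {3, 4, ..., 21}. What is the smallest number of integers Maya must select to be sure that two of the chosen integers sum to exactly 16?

Group the elements by complementary pair {x, 16−x}: {3,13}, {4,12}, {5,11}, …, giving 5 two-element pairs, the single value 8 (it cannot pair with itself since the integers are distinct), and 8 integers whose partner 16−x falls outside [3,21].
By pigeonhole, treating each of those 14 groups as a pigeonhole, one can pick one integer per group — 14 integers — with no two summing to 16.
The 15th integer lands in an occupied pair, forcing a sum of 16.

15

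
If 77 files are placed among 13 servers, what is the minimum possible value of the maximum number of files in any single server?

The 13 servers are the holes and the 77 files are the pigeons.
If every server held at most 5 files, the total would be at most 13 × 5 = 65, which is less than 77.
So some server holds at least ⌈77/13⌉ = 6 files.

6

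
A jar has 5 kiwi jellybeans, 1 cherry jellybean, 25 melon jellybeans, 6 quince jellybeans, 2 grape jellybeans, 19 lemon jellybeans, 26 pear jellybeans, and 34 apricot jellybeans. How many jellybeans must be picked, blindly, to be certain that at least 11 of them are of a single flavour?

An adversary could hand out at most 10 jellybeans per flavour (4 flavours run out sooner): 5 + 1 + 10 + 6 + 2 + 10 + 10 + 10 = 54 jellybeans and still no flavour has 11.
One more jellybean lands in a flavour already at 10, so 55 draws are enough and 54 are not.

55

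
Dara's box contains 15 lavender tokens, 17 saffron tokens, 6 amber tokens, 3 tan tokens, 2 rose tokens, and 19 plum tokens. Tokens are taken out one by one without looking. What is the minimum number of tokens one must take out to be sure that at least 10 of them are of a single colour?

39

By pigeonhole, put each drawn token into a box by colour. The largest draw with every box below 10 takes min(count, 9) from each colour; colours with fewer than 9 contribute all they have.
Σ min(cᵢ, 9) = 9 + 9 + 6 + 3 + 2 + 9 = 38.
Draw number 38 + 1 = 39 must push one box to 10.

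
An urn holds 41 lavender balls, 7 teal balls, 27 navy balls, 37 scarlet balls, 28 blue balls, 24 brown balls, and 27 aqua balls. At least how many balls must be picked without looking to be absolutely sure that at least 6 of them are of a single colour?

36

Pigeonhole: put each drawn ball into a box by colour. The largest draw with every box below 6 takes min(count, 5) from each colour.
Σ min(cᵢ, 5) = 5 + 5 + 5 + 5 + 5 + 5 + 5 = 35.
Draw number 35 + 1 = 36 must push one box to 6.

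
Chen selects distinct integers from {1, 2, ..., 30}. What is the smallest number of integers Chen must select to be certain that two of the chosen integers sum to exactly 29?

Group the elements by complementary pair {x, 29−x}: {1,28}, {2,27}, {3,26}, …, giving 14 two-element pairs and 2 integers whose partner 29−x falls outside [1,30].
By pigeonhole, treating each of those 16 groups as a pigeonhole, one can pick one integer per group — 16 integers — with no two summing to 29.
The 17th integer lands in an occupied pair, forcing a sum of 29.

17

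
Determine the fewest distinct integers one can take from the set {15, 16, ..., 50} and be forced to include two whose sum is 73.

23

Two chosen integers sum to 73 exactly when both halves of some pair {x, 73−x} with 23 ≤ x ≤ 73−x ≤ 50 are chosen — 14 such pairs.
The remaining 8 elements (those with no distinct partner in range) can never complete a 73-sum, so the worst case takes all of them and one from each pair: 8 + 14 = 22.
The 23rd integer has to be the second member of some pair, so 22 + 1 = 23.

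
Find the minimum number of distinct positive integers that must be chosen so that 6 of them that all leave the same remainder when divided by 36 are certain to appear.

By pigeonhole, the 36 residue classes mod 36 are the pigeonholes.
With 180 integers one could put 5 in each residue class and have no class reach 6.
The 181st integer pushes some class to 6, so 36·5 + 1 = 181.

181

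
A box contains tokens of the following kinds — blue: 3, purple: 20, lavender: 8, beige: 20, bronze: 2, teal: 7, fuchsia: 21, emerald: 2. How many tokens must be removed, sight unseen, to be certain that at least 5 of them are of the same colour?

An adversary could hand out at most 4 tokens per colour (blue, bronze, emerald run out sooner): 3 + 4 + 4 + 4 + 2 + 4 + 4 + 2 = 27 tokens and still no colour has 5.
Pigeonhole: one more token lands in a colour already at 4, so 28 draws are enough and 27 are not.

28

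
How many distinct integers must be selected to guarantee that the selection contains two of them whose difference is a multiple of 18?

19

Integers whose pairwise differences are multiples of 18 are exactly those sharing a remainder mod 18. The 18 residue classes mod 18 are the pigeonholes.
With 18 integers one could put 1 in each residue class and have no class reach 2.
The 19th integer pushes some class to 2, so 18·1 + 1 = 19.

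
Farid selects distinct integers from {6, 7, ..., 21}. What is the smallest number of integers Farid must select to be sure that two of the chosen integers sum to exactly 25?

10

A set avoiding the sum 25 can contain at most one of each pair {x, 25−x}, plus the 2 elements whose complement lies outside the range.
The integers 13, …, 21 (9 of them) are such a set: any two sum to at least 13+14 = 27 > 25.
Pigeonhole: any 10th integer completes one of the 7 pairs, so 10 choices force a sum of 25.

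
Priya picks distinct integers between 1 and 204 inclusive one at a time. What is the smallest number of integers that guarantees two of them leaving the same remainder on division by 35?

The 35 residue classes mod 35 are the pigeonholes.
With 35 integers one could put 1 in each residue class and have no class reach 2.
The 36th integer pushes some class to 2, so 35·1 + 1 = 36.

36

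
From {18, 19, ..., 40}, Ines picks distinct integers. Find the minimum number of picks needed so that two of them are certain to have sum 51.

16

Group the elements by complementary pair {x, 51−x}: {18,33}, {19,32}, {20,31}, …, giving 8 two-element pairs and 7 integers whose partner 51−x falls outside [18,40].
Treating each of those 15 groups as a pigeonhole, one can pick one integer per group — 15 integers — with no two summing to 51.
The 16th integer lands in an occupied pair, forcing a sum of 51.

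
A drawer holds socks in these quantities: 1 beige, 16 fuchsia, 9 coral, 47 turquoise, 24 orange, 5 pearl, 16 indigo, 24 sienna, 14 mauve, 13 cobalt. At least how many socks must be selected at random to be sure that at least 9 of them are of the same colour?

71

By pigeonhole, the 10 colours are the holes; the socks drawn are the pigeons.
To avoid 9 of any one colour, the worst case takes at most 8 of each colour, or every sock of a colour that has fewer than 8.
That gives 1 + 8 + 8 + 8 + 8 + 5 + 8 + 8 + 8 + 8 = 70 socks with no colour reaching 9.
The next sock forces some colour to 9, so 70 + 1 = 71.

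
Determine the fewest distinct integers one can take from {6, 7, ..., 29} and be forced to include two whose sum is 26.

18

Two chosen integers sum to 26 exactly when both halves of some pair {x, 26−x} with 6 ≤ x ≤ 26−x ≤ 20 are chosen — 7 such pairs.
The remaining 10 elements (those with no distinct partner in range) can never complete a 26-sum, so the worst case takes all of them and one from each pair: 10 + 7 = 17.
The 18th integer has to be the second member of some pair, so 17 + 1 = 18.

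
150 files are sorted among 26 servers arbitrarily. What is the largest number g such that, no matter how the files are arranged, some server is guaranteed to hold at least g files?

Pigeonhole: the 26 servers are the holes and the 150 files are the pigeons.
If every server held at most 5 files, the total would be at most 26 × 5 = 130, which is less than 150.
So some server holds at least ⌈150/26⌉ = 6 files.

6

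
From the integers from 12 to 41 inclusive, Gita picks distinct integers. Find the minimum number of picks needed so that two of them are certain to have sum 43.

21

A set avoiding the sum 43 can contain at most one of each pair {x, 43−x}, plus the 10 elements whose complement lies outside the range.
The integers 22, …, 41 (20 of them) are such a set: any two sum to at least 22+23 = 45 > 43.
Any 21st integer completes one of the 10 pairs, so 21 choices force a sum of 43.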